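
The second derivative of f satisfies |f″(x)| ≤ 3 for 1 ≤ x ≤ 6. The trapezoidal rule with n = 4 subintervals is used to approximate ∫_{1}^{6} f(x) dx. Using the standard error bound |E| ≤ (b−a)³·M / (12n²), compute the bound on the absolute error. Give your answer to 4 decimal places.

1.9531

|E| ≤ (5)³·3 / (12·4²) = 375/192 = 1.9531.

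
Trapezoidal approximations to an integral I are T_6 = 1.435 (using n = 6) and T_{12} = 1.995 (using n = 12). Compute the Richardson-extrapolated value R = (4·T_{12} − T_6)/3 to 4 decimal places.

R = (4·T_{12} − T_6) / 3 = (4·1.995 − 1.435)/3 = (6.545)/3 = 2.1817.

2.1817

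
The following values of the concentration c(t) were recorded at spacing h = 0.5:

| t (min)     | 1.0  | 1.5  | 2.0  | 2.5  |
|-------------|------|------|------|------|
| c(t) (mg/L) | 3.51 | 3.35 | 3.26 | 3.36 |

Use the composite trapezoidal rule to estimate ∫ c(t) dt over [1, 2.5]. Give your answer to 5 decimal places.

5.02250

h = 0.5, n = 3.
(h/2)·[y₀ + 2y₁ + 2y₂ + y₃] = 0.25·(20.09) = 5.02250.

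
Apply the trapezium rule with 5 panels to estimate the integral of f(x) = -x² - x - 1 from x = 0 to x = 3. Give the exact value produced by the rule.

-16.68

h = (3 − 0)/5 = 0.6.
Nodes x₀,…,x₅ = 0, 0.6, 1.2, 1.8, 2.4, 3.
f(x) = -x² - x - 1: f₀=-1, f₁=-1.96, f₂=-3.64, f₃=-6.04, f₄=-9.16, f₅=-13.
(h/2)·[f₀ + 2f₁ + 2f₂ + 2f₃ + 2f₄ + f₅] = 0.3·(-55.6) = -16.68.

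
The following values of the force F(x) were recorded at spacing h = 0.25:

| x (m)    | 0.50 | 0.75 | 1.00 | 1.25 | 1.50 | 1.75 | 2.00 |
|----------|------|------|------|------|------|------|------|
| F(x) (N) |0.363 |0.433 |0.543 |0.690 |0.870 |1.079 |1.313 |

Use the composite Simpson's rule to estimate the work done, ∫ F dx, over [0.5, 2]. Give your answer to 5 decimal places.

h = 0.25, n = 6.
(h/3)·[y₀ + 4y₁ + 2y₂ + 4y₃ + 2y₄ + 4y₅ + y₆] = 0.083333·(13.310) = 1.10917.

1.10917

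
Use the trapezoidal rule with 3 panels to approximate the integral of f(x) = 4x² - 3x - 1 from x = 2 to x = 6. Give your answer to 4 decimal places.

h = (6 − 2)/3 = 1.333333.
Nodes x₀,…,x₃ = 2, 3.333333, 4.666667, 6.
f(x) = 4x² - 3x - 1: f₀=9, f₁=33.444444, f₂=72.111111, f₃=125.
(h/2)·[f₀ + 2f₁ + 2f₂ + f₃] = 0.666667·(345.111111) = 230.0741.

230.0741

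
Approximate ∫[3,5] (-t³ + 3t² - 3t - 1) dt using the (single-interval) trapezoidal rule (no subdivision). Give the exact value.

T = (b−a)/2 · [f(3) + f(5)] = 1·[(-10) + (-66)] = -76.

-76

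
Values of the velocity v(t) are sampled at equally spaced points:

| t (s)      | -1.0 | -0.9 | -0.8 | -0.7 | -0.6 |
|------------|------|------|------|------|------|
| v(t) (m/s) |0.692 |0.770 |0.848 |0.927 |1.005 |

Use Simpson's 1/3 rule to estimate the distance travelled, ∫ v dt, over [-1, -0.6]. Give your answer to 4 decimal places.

0.3394

h = 0.1, n = 4.
(h/3)·[y₀ + 4y₁ + 2y₂ + 4y₃ + y₄] = 0.033333·(10.181) = 0.3394.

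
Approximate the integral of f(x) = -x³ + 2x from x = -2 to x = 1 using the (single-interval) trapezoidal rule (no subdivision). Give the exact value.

7.5

T = (b−a)/2 · [f(-2) + f(1)] = 1.5·[4 + 1] = 7.5.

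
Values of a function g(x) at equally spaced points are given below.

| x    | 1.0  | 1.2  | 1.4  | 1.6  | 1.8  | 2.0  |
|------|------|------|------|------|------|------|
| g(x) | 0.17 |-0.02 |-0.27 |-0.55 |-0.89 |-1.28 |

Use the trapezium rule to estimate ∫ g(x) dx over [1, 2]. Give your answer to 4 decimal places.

-0.4570

h = 0.2, n = 5.
(h/2)·[y₀ + 2y₁ + 2y₂ + 2y₃ + 2y₄ + y₅] = 0.1·(-4.57) = -0.4570.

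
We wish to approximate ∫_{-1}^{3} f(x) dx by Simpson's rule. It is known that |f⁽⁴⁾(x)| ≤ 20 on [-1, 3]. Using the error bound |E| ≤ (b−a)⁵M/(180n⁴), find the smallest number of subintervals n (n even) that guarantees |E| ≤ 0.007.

Need 20480/(180n⁴) ≤ 0.007.
n⁴ ≥ 20480/(180·0.007) = 16254 ⇒ n ≥ 11.2912, so the smallest even n is 12. (n must be even for Simpson's rule.)

12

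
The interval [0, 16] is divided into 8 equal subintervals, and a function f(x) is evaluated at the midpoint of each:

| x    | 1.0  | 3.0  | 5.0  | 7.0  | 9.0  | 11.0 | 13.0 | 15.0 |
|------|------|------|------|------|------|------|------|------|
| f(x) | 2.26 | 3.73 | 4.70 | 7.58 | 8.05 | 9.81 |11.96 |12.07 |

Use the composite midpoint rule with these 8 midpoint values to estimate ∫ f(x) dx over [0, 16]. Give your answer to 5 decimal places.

h = 2, n = 8.
h·[y(m₁) + y(m₂) + y(m₃) + y(m₄) + y(m₅) + y(m₆) + y(m₇) + y(m₈)] = 2·(60.16) = 120.32000.

120.32000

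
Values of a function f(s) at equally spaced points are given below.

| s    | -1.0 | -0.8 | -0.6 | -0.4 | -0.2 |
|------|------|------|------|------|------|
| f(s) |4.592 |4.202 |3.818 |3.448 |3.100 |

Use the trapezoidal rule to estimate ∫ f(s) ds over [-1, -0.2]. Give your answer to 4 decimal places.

3.0628

h = 0.2, n = 4.
(h/2)·[y₀ + 2y₁ + 2y₂ + 2y₃ + y₄] = 0.1·(30.628) = 3.0628.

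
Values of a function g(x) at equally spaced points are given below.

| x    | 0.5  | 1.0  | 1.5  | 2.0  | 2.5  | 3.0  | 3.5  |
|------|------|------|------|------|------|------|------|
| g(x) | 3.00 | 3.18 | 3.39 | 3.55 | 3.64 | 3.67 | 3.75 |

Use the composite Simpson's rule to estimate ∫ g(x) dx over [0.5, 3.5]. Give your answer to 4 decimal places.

10.4017

h = 0.5, n = 6.
(h/3)·[y₀ + 4y₁ + 2y₂ + 4y₃ + 2y₄ + 4y₅ + y₆] = 0.166667·(62.41) = 10.4017.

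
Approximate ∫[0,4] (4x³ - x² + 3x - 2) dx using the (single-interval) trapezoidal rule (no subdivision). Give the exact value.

T = (b−a)/2 · [f(0) + f(4)] = 2·[(-2) + 250] = 496.

496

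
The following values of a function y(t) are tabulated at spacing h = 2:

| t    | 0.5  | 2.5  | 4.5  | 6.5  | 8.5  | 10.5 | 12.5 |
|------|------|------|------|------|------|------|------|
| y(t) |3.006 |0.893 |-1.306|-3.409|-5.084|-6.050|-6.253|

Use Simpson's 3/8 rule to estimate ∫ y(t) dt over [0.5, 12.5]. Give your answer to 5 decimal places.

h = 2, n = 6.
(3h/8)·[y₀ + 3y₁ + 3y₂ + 2y₃ + 3y₄ + 3y₅ + y₆] = 0.75·(-44.706) = -33.52950.

-33.52950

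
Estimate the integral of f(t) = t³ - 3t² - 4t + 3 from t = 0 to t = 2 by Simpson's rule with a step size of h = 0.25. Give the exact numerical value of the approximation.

h = (2 − 0)/8 = 0.25.
Nodes t₀,…,t₈ = 0, 0.25, 0.5, 0.75, 1, 1.25, 1.5, 1.75, 2.
f(t) = t³ - 3t² - 4t + 3: f₀=3, f₁=1.828125, f₂=0.375, f₃=-1.265625, f₄=-3, f₅=-4.734375, f₆=-6.375, f₇=-7.828125, f₈=-9.
(h/3)·[f₀ + 4f₁ + 2f₂ + 4f₃ + 2f₄ + 4f₅ + 2f₆ + 4f₇ + f₈] = 0.083333·(-72) = -6.

-6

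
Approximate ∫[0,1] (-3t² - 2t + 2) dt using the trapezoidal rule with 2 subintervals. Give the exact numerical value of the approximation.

-0.125

h = (1 − 0)/2 = 0.5.
Nodes t₀,…,t₂ = 0, 0.5, 1.
f(t) = -3t² - 2t + 2: f₀=2, f₁=0.25, f₂=-3.
(h/2)·[f₀ + 2f₁ + f₂] = 0.25·(-0.5) = -0.125.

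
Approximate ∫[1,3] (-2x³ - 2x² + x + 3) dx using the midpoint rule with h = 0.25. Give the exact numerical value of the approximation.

-47.1875

h = (3 − 1)/8 = 0.25.
Midpoints m₁,…,m₈ = 1.125, 1.375, 1.625, 1.875, 2.125, 2.375, 2.625, 2.875.
f(m₁)=-1.25390625, f(m₂)=-4.60546875, f(m₃)=-9.23828125, f(m₄)=-15.33984375, f(m₅)=-23.09765625, f(m₆)=-32.69921875, f(m₇)=-44.33203125, f(m₈)=-58.18359375.
h·[f(m₁) + f(m₂) + f(m₃) + f(m₄) + f(m₅) + f(m₆) + f(m₇) + f(m₈)] = 0.25·(-188.75) = -47.1875.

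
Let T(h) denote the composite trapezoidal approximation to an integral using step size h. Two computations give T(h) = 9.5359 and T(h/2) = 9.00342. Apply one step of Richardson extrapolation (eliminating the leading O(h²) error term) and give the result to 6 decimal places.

8.825927

R = (4·T(h/2) − T(h)) / 3 = (4·9.00342 − 9.5359)/3 = (26.47778)/3 = 8.825927.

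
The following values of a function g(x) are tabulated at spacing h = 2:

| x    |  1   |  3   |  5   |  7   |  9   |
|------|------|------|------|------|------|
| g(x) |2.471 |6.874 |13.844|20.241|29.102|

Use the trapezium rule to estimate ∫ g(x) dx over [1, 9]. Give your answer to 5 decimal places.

h = 2, n = 4.
(h/2)·[y₀ + 2y₁ + 2y₂ + 2y₃ + y₄] = 1·(113.491) = 113.49100.

113.49100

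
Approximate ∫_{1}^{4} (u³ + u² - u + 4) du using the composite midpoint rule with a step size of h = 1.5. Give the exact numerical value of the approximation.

h = (4 − 1)/2 = 1.5.
Midpoints m₁,…,m₂ = 1.75, 3.25.
f(m₁)=10.671875, f(m₂)=45.640625.
h·[f(m₁) + f(m₂)] = 1.5·(56.3125) = 84.46875.

84.46875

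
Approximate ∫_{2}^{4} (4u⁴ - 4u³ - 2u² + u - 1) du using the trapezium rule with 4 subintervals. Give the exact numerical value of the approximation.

535.75

h = (4 − 2)/4 = 0.5.
Nodes u₀,…,u₄ = 2, 2.5, 3, 3.5, 4.
f(u) = 4u⁴ - 4u³ - 2u² + u - 1: f₀=25, f₁=82.75, f₂=200, f₃=406.75, f₄=739.
(h/2)·[f₀ + 2f₁ + 2f₂ + 2f₃ + f₄] = 0.25·(2143) = 535.75.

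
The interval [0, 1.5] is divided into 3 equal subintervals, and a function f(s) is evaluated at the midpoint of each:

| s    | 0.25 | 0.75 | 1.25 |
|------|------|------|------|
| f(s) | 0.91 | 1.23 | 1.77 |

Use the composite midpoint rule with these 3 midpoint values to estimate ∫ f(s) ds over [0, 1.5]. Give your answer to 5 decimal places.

h = 0.5, n = 3.
h·[y(m₁) + y(m₂) + y(m₃)] = 0.5·(3.91) = 1.95500.

1.95500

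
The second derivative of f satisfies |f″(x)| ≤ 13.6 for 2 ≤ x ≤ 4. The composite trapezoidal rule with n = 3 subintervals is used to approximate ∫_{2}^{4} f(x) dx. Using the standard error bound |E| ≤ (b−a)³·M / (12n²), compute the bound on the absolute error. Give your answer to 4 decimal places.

|E| ≤ (2)³·13.6 / (12·3²) = 108.8/108 = 1.0074.

1.0074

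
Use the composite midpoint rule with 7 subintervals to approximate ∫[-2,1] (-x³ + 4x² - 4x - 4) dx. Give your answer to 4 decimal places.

9.4974

h = (1 − (-2))/7 = 0.428571.
Midpoints m₁,…,m₇ = -1.785714, -1.357143, -0.928571, -0.5, -0.071429, 0.357143, 0.785714.
f(m₁)=21.592201, f(m₂)=11.295554, f(m₃)=3.963921, f(m₄)=-0.875, f(m₅)=-3.693513, f(m₆)=-4.963921, f(m₇)=-5.158528.
h·[f(m₁) + f(m₂) + f(m₃) + f(m₄) + f(m₅) + f(m₆) + f(m₇)] = 0.428571·(22.160714) = 9.4974.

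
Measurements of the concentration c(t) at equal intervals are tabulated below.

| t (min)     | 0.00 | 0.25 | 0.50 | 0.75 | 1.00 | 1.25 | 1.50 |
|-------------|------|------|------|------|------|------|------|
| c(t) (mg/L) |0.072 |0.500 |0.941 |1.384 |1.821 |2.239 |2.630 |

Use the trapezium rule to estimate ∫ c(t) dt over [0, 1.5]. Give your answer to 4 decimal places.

h = 0.25, n = 6.
(h/2)·[y₀ + 2y₁ + 2y₂ + 2y₃ + 2y₄ + 2y₅ + y₆] = 0.125·(16.472) = 2.0590.

2.0590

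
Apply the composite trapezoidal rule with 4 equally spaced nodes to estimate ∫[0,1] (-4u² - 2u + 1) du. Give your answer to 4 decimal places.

-1.4074

h = (1 − 0)/3 = 0.333333.
Nodes u₀,…,u₃ = 0, 0.333333, 0.666667, 1.
f(u) = -4u² - 2u + 1: f₀=1, f₁=-0.111111, f₂=-2.111111, f₃=-5.
(h/2)·[f₀ + 2f₁ + 2f₂ + f₃] = 0.166667·(-8.444444) = -1.4074.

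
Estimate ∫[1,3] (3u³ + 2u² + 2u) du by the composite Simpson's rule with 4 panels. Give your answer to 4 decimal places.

h = (3 − 1)/4 = 0.5.
Nodes u₀,…,u₄ = 1, 1.5, 2, 2.5, 3.
f(u) = 3u³ + 2u² + 2u: f₀=7, f₁=17.625, f₂=36, f₃=64.375, f₄=105.
(h/3)·[f₀ + 4f₁ + 2f₂ + 4f₃ + f₄] = 0.166667·(512) = 85.3333.

85.3333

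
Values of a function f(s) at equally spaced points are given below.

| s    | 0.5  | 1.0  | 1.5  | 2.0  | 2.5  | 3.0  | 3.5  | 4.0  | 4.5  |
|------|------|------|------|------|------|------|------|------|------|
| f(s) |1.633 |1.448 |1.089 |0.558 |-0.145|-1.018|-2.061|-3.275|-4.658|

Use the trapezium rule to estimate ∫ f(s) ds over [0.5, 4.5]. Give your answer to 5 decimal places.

h = 0.5, n = 8.
(h/2)·[y₀ + 2y₁ + 2y₂ + 2y₃ + 2y₄ + 2y₅ + 2y₆ + 2y₇ + y₈] = 0.25·(-9.833) = -2.45825.

-2.45825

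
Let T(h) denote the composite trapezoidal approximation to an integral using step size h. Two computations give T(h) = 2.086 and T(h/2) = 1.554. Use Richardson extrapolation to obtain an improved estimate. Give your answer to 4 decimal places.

1.3767

R = (4·T(h/2) − T(h)) / 3 = (4·1.554 − 2.086)/3 = (4.130)/3 = 1.3767.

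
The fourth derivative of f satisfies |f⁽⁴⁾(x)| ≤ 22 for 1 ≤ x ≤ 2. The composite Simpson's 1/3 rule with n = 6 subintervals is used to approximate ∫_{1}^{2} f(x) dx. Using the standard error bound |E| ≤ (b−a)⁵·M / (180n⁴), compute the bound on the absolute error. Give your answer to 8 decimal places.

|E| ≤ (1)⁵·22 / (180·6⁴) = 22/233280 = 0.00009431.

0.00009431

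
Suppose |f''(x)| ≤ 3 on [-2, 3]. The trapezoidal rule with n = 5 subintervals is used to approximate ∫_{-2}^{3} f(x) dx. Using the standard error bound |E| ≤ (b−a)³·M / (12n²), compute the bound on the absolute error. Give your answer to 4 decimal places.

|E| ≤ (5)³·3 / (12·5²) = 375/300 = 1.2500.

1.2500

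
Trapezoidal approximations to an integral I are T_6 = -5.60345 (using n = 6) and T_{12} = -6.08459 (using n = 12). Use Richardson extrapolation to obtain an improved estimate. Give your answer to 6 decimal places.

R = (4·T_{12} − T_6) / 3 = (4·(-6.08459) − (-5.60345))/3 = (-18.73491)/3 = -6.244970.

-6.244970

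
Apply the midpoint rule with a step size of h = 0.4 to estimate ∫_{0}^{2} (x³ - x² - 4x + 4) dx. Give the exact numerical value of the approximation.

1.28

h = (2 − 0)/5 = 0.4.
Midpoints m₁,…,m₅ = 0.2, 0.6, 1, 1.4, 1.8.
f(m₁)=3.168, f(m₂)=1.456, f(m₃)=0, f(m₄)=-0.816, f(m₅)=-0.608.
h·[f(m₁) + f(m₂) + f(m₃) + f(m₄) + f(m₅)] = 0.4·(3.2) = 1.28.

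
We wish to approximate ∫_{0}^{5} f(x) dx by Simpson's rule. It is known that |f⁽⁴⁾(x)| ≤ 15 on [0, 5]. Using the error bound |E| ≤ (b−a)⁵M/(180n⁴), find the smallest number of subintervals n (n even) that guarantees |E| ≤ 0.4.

Need 46875/(180n⁴) ≤ 0.4.
n⁴ ≥ 46875/(180·0.4) = 651.042 ⇒ n ≥ 5.0513, so the smallest even n is 6. (n must be even for Simpson's rule.)

6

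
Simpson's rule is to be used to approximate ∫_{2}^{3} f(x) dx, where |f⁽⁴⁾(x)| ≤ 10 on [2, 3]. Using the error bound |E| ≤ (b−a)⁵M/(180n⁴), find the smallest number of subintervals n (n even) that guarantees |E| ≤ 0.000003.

Need 10/(180n⁴) ≤ 0.000003.
n⁴ ≥ 10/(180·0.000003) = 18518.5 ⇒ n ≥ 11.6655, so the smallest even n is 12. (n must be even for Simpson's rule.)

12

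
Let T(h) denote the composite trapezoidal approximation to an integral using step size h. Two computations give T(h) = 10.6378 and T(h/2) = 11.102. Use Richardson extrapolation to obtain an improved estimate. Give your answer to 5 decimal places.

11.25673

R = (4·T(h/2) − T(h)) / 3 = (4·11.102 − 10.6378)/3 = (33.7702)/3 = 11.25673.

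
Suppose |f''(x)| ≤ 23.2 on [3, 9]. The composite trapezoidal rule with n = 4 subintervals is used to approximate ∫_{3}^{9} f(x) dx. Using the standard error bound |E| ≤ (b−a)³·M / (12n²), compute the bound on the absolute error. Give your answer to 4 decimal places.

|E| ≤ (6)³·23.2 / (12·4²) = 5011.2/192 = 26.1000.

26.1000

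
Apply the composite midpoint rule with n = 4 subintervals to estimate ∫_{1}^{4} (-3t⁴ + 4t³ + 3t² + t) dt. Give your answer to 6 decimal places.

-275.304932

h = (4 − 1)/4 = 0.75.
Midpoints m₁,…,m₄ = 1.375, 2.125, 2.875, 3.625.
f(m₁)=6.721923828125, f(m₂)=-7.117919921875, f(m₃)=-82.235107421875, f(m₄)=-284.442138671875.
h·[f(m₁) + f(m₂) + f(m₃) + f(m₄)] = 0.75·(-367.0732421875) = -275.304932.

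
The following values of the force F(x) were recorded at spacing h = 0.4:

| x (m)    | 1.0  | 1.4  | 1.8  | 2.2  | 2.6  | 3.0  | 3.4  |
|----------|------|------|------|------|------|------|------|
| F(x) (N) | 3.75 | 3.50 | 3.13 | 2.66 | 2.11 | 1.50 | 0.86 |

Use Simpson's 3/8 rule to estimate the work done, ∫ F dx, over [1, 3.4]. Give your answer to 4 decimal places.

h = 0.4, n = 6.
(3h/8)·[y₀ + 3y₁ + 3y₂ + 2y₃ + 3y₄ + 3y₅ + y₆] = 0.15·(40.65) = 6.0975.

6.0975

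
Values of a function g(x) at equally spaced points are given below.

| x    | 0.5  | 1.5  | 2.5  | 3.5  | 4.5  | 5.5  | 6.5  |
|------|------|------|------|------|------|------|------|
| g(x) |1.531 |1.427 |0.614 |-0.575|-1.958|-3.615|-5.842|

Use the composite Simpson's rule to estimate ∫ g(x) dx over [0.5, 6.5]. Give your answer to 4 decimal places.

-6.0170

h = 1, n = 6.
(h/3)·[y₀ + 4y₁ + 2y₂ + 4y₃ + 2y₄ + 4y₅ + y₆] = 0.333333·(-18.051) = -6.0170.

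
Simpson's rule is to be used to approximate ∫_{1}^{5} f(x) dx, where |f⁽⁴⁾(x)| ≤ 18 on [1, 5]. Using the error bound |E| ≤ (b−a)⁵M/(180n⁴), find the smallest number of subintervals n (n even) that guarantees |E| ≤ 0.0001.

32

Need 18432/(180n⁴) ≤ 0.0001.
n⁴ ≥ 18432/(180·0.0001) = 1.024e+06 ⇒ n ≥ 31.8108, so the smallest even n is 32. (n must be even for Simpson's rule.)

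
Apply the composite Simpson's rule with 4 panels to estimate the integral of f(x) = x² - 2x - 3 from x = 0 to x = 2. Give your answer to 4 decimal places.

h = (2 − 0)/4 = 0.5.
Nodes x₀,…,x₄ = 0, 0.5, 1, 1.5, 2.
f(x) = x² - 2x - 3: f₀=-3, f₁=-3.75, f₂=-4, f₃=-3.75, f₄=-3.
(h/3)·[f₀ + 4f₁ + 2f₂ + 4f₃ + f₄] = 0.166667·(-44) = -7.3333.

-7.3333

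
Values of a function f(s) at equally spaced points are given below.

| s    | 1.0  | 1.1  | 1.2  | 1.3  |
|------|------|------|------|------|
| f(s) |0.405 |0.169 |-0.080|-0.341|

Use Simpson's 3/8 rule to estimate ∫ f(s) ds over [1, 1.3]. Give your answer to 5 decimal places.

h = 0.1, n = 3.
(3h/8)·[y₀ + 3y₁ + 3y₂ + y₃] = 0.0375·(0.331) = 0.01241.

0.01241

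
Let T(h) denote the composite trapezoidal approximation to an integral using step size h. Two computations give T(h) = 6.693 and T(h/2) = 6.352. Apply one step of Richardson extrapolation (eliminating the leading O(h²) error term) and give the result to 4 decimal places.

R = (4·T(h/2) − T(h)) / 3 = (4·6.352 − 6.693)/3 = (18.715)/3 = 6.2383.

6.2383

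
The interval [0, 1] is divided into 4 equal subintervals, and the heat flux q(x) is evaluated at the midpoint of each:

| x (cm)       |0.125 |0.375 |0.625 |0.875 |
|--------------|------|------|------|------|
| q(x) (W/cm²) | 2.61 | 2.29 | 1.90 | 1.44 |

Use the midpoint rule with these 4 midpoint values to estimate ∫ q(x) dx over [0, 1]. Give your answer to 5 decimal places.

h = 0.25, n = 4.
h·[y(m₁) + y(m₂) + y(m₃) + y(m₄)] = 0.25·(8.24) = 2.06000.

2.06000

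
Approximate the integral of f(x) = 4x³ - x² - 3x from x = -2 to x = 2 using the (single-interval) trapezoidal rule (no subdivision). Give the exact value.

-16

T = (b−a)/2 · [f(-2) + f(2)] = 2·[(-30) + 22] = -16.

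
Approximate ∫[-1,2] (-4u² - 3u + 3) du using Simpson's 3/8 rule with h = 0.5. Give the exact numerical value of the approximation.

h = (2 − (-1))/6 = 0.5.
Nodes u₀,…,u₆ = -1, -0.5, 0, 0.5, 1, 1.5, 2.
f(u) = -4u² - 3u + 3: f₀=2, f₁=3.5, f₂=3, f₃=0.5, f₄=-4, f₅=-10.5, f₆=-19.
(3h/8)·[f₀ + 3f₁ + 3f₂ + 2f₃ + 3f₄ + 3f₅ + f₆] = 0.1875·(-40) = -7.5.

-7.5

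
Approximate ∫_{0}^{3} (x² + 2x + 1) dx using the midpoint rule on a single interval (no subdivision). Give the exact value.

M = (b−a)·f(1.5) = 3·(6.25) = 18.75.

18.75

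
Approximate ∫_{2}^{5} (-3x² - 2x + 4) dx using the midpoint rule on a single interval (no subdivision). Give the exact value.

M = (b−a)·f(3.5) = 3·(-39.75) = -119.25.

-119.25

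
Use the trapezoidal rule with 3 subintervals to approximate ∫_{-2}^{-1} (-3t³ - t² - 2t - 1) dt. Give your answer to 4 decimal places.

h = (-1 − (-2))/3 = 0.333333.
Nodes t₀,…,t₃ = -2, -1.666667, -1.333333, -1.
f(t) = -3t³ - t² - 2t - 1: f₀=23, f₁=13.444444, f₂=7, f₃=3.
(h/2)·[f₀ + 2f₁ + 2f₂ + f₃] = 0.166667·(66.888889) = 11.1481.

11.1481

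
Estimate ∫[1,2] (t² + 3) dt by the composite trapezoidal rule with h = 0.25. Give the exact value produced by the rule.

h = (2 − 1)/4 = 0.25.
Nodes t₀,…,t₄ = 1, 1.25, 1.5, 1.75, 2.
f(t) = t² + 3: f₀=4, f₁=4.5625, f₂=5.25, f₃=6.0625, f₄=7.
(h/2)·[f₀ + 2f₁ + 2f₂ + 2f₃ + f₄] = 0.125·(42.75) = 5.34375.

5.34375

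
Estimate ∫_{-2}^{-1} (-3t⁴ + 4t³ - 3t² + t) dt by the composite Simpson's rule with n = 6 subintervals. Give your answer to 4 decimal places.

-42.1003

h = (-1 − (-2))/6 = 0.166667.
Nodes t₀,…,t₆ = -2, -1.833333, -1.666667, -1.5, -1.333333, -1.166667, -1.
f(t) = -3t⁴ + 4t³ - 3t² + t: f₀=-94, f₁=-70.456019, f₂=-51.666667, f₃=-36.9375, f₄=-25.629630, f₅=-17.159722, f₆=-11.
(h/3)·[f₀ + 4f₁ + 2f₂ + 4f₃ + 2f₄ + 4f₅ + f₆] = 0.055556·(-757.805556) = -42.1003.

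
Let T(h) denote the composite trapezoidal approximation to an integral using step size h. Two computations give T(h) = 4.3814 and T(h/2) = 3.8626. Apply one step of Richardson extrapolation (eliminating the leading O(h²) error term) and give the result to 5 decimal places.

3.68967

R = (4·T(h/2) − T(h)) / 3 = (4·3.8626 − 4.3814)/3 = (11.0690)/3 = 3.68967.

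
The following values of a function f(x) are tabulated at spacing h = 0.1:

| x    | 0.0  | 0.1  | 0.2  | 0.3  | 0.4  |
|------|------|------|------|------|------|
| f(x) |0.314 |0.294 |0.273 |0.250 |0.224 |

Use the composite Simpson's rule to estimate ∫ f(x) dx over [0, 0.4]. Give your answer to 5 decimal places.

0.10867

h = 0.1, n = 4.
(h/3)·[y₀ + 4y₁ + 2y₂ + 4y₃ + y₄] = 0.033333·(3.260) = 0.10867.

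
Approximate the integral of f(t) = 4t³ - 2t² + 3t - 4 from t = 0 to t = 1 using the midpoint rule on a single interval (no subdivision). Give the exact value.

M = (b−a)·f(0.5) = 1·(-2.5) = -2.5.

-2.5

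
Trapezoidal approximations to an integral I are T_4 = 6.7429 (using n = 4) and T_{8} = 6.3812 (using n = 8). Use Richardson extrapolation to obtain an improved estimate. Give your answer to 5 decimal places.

R = (4·T_{8} − T_4) / 3 = (4·6.3812 − 6.7429)/3 = (18.7819)/3 = 6.26063.

6.26063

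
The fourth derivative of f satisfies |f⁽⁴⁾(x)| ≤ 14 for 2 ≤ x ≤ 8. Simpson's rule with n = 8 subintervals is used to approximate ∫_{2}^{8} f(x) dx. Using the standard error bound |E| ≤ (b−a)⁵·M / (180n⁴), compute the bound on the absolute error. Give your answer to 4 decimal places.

0.1477

|E| ≤ (6)⁵·14 / (180·8⁴) = 108864/737280 = 0.1477.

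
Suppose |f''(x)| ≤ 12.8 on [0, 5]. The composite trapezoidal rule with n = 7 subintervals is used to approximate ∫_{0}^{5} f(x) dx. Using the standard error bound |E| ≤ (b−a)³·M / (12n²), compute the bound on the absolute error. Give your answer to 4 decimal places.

|E| ≤ (5)³·12.8 / (12·7²) = 1600/588 = 2.7211.

2.7211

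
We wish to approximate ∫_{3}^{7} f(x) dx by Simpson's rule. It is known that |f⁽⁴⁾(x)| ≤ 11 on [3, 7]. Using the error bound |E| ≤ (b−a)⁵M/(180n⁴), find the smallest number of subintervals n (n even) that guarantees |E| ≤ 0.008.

10

Need 11264/(180n⁴) ≤ 0.008.
n⁴ ≥ 11264/(180·0.008) = 7822.22 ⇒ n ≥ 9.4044, so the smallest even n is 10. (n must be even for Simpson's rule.)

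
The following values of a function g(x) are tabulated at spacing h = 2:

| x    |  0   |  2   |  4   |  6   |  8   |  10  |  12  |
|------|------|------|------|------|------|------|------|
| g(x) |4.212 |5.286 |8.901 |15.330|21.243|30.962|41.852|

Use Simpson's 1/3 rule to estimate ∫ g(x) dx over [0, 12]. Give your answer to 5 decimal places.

h = 2, n = 6.
(h/3)·[y₀ + 4y₁ + 2y₂ + 4y₃ + 2y₄ + 4y₅ + y₆] = 0.666667·(312.664) = 208.44267.

208.44267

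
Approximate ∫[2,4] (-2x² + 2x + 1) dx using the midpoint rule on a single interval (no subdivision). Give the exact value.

M = (b−a)·f(3) = 2·(-11) = -22.

-22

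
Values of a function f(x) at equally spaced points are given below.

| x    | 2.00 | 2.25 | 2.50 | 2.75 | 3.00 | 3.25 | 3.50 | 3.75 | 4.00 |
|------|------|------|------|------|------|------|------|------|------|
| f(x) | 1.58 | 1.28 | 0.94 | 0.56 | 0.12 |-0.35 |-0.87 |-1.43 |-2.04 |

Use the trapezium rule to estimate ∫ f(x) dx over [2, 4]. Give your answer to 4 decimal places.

0.0050

h = 0.25, n = 8.
(h/2)·[y₀ + 2y₁ + 2y₂ + 2y₃ + 2y₄ + 2y₅ + 2y₆ + 2y₇ + y₈] = 0.125·(0.04) = 0.0050.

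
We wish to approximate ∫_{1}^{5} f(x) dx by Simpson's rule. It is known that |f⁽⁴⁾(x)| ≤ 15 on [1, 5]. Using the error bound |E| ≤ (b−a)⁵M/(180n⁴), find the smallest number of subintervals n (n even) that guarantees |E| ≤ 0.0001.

Need 15360/(180n⁴) ≤ 0.0001.
n⁴ ≥ 15360/(180·0.0001) = 853333 ⇒ n ≥ 30.3934, so the smallest even n is 32. (n must be even for Simpson's rule.)

32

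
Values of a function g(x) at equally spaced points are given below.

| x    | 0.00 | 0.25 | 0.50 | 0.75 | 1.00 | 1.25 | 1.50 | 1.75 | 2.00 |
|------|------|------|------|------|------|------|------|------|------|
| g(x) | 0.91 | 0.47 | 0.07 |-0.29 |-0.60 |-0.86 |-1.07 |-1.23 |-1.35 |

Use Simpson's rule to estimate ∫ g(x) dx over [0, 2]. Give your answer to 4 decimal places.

-0.9400

h = 0.25, n = 8.
(h/3)·[y₀ + 4y₁ + 2y₂ + 4y₃ + 2y₄ + 4y₅ + 2y₆ + 4y₇ + y₈] = 0.083333·(-11.28) = -0.9400.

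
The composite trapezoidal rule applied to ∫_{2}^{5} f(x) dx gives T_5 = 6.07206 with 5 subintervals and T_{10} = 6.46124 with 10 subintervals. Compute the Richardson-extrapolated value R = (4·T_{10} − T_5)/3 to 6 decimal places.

R = (4·T_{10} − T_5) / 3 = (4·6.46124 − 6.07206)/3 = (19.77290)/3 = 6.590967.

6.590967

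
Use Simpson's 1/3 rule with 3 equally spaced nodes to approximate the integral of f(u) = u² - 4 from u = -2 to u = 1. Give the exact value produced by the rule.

-9

h = (1 − (-2))/2 = 1.5.
Nodes u₀,…,u₂ = -2, -0.5, 1.
f(u) = u² - 4: f₀=0, f₁=-3.75, f₂=-3.
(h/3)·[f₀ + 4f₁ + f₂] = 0.5·(-18) = -9.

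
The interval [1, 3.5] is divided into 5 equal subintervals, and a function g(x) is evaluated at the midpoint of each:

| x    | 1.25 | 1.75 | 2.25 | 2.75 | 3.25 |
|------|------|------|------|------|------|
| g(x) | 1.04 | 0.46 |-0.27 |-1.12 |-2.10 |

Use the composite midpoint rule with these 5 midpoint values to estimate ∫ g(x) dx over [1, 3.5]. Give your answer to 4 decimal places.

h = 0.5, n = 5.
h·[y(m₁) + y(m₂) + y(m₃) + y(m₄) + y(m₅)] = 0.5·(-1.99) = -0.9950.

-0.9950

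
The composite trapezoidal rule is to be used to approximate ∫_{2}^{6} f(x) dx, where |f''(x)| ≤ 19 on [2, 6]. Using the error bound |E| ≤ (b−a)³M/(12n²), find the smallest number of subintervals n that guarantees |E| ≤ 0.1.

Need 1216/(12n²) ≤ 0.1.
n² ≥ 1216/(12·0.1) = 1013.33 ⇒ n ≥ 31.8329, so the smallest n is 32.

32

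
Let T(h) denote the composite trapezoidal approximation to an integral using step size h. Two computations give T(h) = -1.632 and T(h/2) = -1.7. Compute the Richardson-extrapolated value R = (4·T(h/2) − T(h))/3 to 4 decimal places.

R = (4·T(h/2) − T(h)) / 3 = (4·(-1.7) − (-1.632))/3 = (-5.168)/3 = -1.7227.

-1.7227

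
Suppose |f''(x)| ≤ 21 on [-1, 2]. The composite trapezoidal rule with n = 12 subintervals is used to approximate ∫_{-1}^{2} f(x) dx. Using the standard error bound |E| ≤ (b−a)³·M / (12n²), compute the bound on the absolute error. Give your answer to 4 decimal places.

|E| ≤ (3)³·21 / (12·12²) = 567/1728 = 0.3281.

0.3281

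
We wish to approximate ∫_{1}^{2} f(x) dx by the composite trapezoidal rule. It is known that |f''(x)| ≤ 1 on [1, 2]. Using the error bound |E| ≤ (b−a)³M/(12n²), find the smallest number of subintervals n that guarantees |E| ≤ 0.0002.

Need 1/(12n²) ≤ 0.0002.
n² ≥ 1/(12·0.0002) = 416.667 ⇒ n ≥ 20.4124, so the smallest n is 21.

21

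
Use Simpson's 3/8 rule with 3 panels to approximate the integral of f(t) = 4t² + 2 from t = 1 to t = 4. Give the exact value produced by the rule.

h = (4 − 1)/3 = 1.
Nodes t₀,…,t₃ = 1, 2, 3, 4.
f(t) = 4t² + 2: f₀=6, f₁=18, f₂=38, f₃=66.
(3h/8)·[f₀ + 3f₁ + 3f₂ + f₃] = 0.375·(240) = 90.

90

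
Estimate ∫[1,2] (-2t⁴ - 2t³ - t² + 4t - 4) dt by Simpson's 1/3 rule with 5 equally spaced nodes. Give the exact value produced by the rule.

-20.234375

h = (2 − 1)/4 = 0.25.
Nodes t₀,…,t₄ = 1, 1.25, 1.5, 1.75, 2.
f(t) = -2t⁴ - 2t³ - t² + 4t - 4: f₀=-5, f₁=-9.3515625, f₂=-17.125, f₃=-29.5390625, f₄=-48.
(h/3)·[f₀ + 4f₁ + 2f₂ + 4f₃ + f₄] = 0.083333·(-242.8125) = -20.234375.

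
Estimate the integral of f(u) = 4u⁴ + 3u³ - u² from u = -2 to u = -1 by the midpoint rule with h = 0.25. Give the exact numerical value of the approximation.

11.0009765625

h = (-1 − (-2))/4 = 0.25.
Midpoints m₁,…,m₄ = -1.875, -1.625, -1.375, -1.125.
f(m₁)=26.1474609375, f(m₂)=12.3779296875, f(m₃)=4.6083984375, f(m₄)=0.8701171875.
h·[f(m₁) + f(m₂) + f(m₃) + f(m₄)] = 0.25·(44.00390625) = 11.0009765625.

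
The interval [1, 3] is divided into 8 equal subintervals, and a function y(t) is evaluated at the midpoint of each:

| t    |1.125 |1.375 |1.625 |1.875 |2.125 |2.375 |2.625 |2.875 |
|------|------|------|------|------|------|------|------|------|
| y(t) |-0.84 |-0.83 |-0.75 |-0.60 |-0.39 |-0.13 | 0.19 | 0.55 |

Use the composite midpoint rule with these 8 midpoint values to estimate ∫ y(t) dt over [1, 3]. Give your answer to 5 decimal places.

h = 0.25, n = 8.
h·[y(m₁) + y(m₂) + y(m₃) + y(m₄) + y(m₅) + y(m₆) + y(m₇) + y(m₈)] = 0.25·(-2.80) = -0.70000.

-0.70000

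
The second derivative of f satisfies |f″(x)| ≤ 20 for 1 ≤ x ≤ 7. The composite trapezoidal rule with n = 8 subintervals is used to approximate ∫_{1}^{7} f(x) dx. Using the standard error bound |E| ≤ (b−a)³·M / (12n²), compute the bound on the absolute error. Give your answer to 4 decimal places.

|E| ≤ (6)³·20 / (12·8²) = 4320/768 = 5.6250.

5.6250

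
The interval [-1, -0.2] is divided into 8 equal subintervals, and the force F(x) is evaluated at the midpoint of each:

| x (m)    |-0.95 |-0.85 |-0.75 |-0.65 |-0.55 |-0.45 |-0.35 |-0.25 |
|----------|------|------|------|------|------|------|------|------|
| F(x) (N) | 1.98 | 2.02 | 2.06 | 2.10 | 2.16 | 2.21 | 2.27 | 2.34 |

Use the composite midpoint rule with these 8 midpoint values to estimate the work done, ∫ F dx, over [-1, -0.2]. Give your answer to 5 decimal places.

1.71400

h = 0.1, n = 8.
h·[y(m₁) + y(m₂) + y(m₃) + y(m₄) + y(m₅) + y(m₆) + y(m₇) + y(m₈)] = 0.1·(17.14) = 1.71400.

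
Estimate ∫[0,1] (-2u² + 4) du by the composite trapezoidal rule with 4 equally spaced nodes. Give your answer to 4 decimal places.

h = (1 − 0)/3 = 0.333333.
Nodes u₀,…,u₃ = 0, 0.333333, 0.666667, 1.
f(u) = -2u² + 4: f₀=4, f₁=3.777778, f₂=3.111111, f₃=2.
(h/2)·[f₀ + 2f₁ + 2f₂ + f₃] = 0.166667·(19.777778) = 3.2963.

3.2963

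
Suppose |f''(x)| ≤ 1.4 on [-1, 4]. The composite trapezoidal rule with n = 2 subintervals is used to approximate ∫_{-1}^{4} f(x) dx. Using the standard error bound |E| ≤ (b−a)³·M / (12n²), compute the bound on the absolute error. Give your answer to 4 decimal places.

3.6458

|E| ≤ (5)³·1.4 / (12·2²) = 175/48 = 3.6458.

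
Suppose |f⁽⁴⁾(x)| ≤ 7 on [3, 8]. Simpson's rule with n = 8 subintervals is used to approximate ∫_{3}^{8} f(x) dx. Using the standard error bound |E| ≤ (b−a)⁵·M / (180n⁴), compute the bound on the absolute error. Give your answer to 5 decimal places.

|E| ≤ (5)⁵·7 / (180·8⁴) = 21875/737280 = 0.02967.

0.02967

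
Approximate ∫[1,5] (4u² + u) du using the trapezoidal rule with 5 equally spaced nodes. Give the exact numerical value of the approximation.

180

h = (5 − 1)/4 = 1.
Nodes u₀,…,u₄ = 1, 2, 3, 4, 5.
f(u) = 4u² + u: f₀=5, f₁=18, f₂=39, f₃=68, f₄=105.
(h/2)·[f₀ + 2f₁ + 2f₂ + 2f₃ + f₄] = 0.5·(360) = 180.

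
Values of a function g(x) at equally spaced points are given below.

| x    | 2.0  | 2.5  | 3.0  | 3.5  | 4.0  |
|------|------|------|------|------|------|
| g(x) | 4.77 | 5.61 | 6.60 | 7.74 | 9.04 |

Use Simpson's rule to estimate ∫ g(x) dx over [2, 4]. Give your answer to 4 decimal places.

h = 0.5, n = 4.
(h/3)·[y₀ + 4y₁ + 2y₂ + 4y₃ + y₄] = 0.166667·(80.41) = 13.4017.

13.4017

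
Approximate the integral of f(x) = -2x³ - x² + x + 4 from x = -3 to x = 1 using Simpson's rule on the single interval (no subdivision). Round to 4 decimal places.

S = (b−a)/6 · [f(-3) + 4f(-1) + f(1)] = 0.666667·[46 + 4·4 + 2] = 42.6667.

42.6667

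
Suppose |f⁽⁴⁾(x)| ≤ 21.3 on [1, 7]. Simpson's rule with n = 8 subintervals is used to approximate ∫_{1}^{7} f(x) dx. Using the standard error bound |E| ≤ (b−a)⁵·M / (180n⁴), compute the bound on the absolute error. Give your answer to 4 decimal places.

0.2246

|E| ≤ (6)⁵·21.3 / (180·8⁴) = 165628.8/737280 = 0.2246.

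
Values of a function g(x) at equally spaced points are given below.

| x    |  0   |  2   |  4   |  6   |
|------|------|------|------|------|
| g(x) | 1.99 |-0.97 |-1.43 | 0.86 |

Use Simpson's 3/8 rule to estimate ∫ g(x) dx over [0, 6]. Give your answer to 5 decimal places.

-3.26250

h = 2, n = 3.
(3h/8)·[y₀ + 3y₁ + 3y₂ + y₃] = 0.75·(-4.35) = -3.26250.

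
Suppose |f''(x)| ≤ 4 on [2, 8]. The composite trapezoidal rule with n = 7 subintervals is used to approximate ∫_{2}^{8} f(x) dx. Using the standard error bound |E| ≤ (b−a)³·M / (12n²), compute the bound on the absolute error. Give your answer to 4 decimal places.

|E| ≤ (6)³·4 / (12·7²) = 864/588 = 1.4694.

1.4694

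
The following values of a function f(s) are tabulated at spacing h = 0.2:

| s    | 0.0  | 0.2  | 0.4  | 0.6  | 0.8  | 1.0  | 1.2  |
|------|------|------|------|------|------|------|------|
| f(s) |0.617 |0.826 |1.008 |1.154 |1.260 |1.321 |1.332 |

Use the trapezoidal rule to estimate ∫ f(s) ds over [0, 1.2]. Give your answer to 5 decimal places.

1.30870

h = 0.2, n = 6.
(h/2)·[y₀ + 2y₁ + 2y₂ + 2y₃ + 2y₄ + 2y₅ + y₆] = 0.1·(13.087) = 1.30870.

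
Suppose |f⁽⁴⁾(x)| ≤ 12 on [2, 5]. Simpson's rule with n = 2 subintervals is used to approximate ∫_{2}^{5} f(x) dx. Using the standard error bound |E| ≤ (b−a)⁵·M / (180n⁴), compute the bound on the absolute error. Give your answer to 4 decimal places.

1.0125

|E| ≤ (3)⁵·12 / (180·2⁴) = 2916/2880 = 1.0125.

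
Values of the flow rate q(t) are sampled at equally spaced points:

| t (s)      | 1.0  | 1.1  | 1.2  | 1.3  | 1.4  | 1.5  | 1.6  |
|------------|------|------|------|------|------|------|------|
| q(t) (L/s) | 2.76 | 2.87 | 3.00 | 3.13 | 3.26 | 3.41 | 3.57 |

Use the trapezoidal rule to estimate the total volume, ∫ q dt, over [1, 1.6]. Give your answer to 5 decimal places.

h = 0.1, n = 6.
(h/2)·[y₀ + 2y₁ + 2y₂ + 2y₃ + 2y₄ + 2y₅ + y₆] = 0.05·(37.67) = 1.88350.

1.88350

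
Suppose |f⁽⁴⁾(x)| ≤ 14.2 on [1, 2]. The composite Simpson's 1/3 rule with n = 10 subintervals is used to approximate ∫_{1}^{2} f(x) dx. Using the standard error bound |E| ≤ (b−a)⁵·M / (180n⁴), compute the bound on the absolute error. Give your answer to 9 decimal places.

|E| ≤ (1)⁵·14.2 / (180·10⁴) = 14.2/1800000 = 0.000007889.

0.000007889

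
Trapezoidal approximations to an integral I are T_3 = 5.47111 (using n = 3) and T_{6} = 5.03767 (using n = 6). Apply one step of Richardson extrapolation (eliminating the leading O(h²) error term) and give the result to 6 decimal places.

R = (4·T_{6} − T_3) / 3 = (4·5.03767 − 5.47111)/3 = (14.67957)/3 = 4.893190.

4.893190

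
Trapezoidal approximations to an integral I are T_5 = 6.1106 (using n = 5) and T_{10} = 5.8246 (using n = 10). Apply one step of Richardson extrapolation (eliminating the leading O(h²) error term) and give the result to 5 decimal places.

5.72927

R = (4·T_{10} − T_5) / 3 = (4·5.8246 − 6.1106)/3 = (17.1878)/3 = 5.72927.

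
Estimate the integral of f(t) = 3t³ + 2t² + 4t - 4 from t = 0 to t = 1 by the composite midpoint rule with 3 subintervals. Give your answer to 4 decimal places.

-0.6435

h = (1 − 0)/3 = 0.333333.
Midpoints m₁,…,m₃ = 0.166667, 0.5, 0.833333.
f(m₁)=-3.263889, f(m₂)=-1.125, f(m₃)=2.458333.
h·[f(m₁) + f(m₂) + f(m₃)] = 0.333333·(-1.930556) = -0.6435.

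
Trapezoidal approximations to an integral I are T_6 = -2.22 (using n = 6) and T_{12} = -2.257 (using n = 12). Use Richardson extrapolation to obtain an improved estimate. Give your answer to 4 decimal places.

R = (4·T_{12} − T_6) / 3 = (4·(-2.257) − (-2.22))/3 = (-6.808)/3 = -2.2693.

-2.2693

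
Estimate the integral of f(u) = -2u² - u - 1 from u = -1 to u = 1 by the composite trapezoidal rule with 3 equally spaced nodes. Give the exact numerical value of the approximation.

h = (1 − (-1))/2 = 1.
Nodes u₀,…,u₂ = -1, 0, 1.
f(u) = -2u² - u - 1: f₀=-2, f₁=-1, f₂=-4.
(h/2)·[f₀ + 2f₁ + f₂] = 0.5·(-8) = -4.

-4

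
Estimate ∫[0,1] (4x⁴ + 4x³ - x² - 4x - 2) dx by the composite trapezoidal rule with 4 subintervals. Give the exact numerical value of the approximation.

-2.3984375

h = (1 − 0)/4 = 0.25.
Nodes x₀,…,x₄ = 0, 0.25, 0.5, 0.75, 1.
f(x) = 4x⁴ + 4x³ - x² - 4x - 2: f₀=-2, f₁=-2.984375, f₂=-3.5, f₃=-2.609375, f₄=1.
(h/2)·[f₀ + 2f₁ + 2f₂ + 2f₃ + f₄] = 0.125·(-19.1875) = -2.3984375.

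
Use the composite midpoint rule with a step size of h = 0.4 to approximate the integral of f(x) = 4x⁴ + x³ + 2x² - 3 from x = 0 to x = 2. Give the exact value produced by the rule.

27.95264

h = (2 − 0)/5 = 0.4.
Midpoints m₁,…,m₅ = 0.2, 0.6, 1, 1.4, 1.8.
f(m₁)=-2.9056, f(m₂)=-1.5456, f(m₃)=4, f(m₄)=19.0304, f(m₅)=51.3024.
h·[f(m₁) + f(m₂) + f(m₃) + f(m₄) + f(m₅)] = 0.4·(69.8816) = 27.95264.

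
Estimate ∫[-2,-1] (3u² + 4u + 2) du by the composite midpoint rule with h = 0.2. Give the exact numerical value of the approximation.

2.99

h = (-1 − (-2))/5 = 0.2.
Midpoints m₁,…,m₅ = -1.9, -1.7, -1.5, -1.3, -1.1.
f(m₁)=5.23, f(m₂)=3.87, f(m₃)=2.75, f(m₄)=1.87, f(m₅)=1.23.
h·[f(m₁) + f(m₂) + f(m₃) + f(m₄) + f(m₅)] = 0.2·(14.95) = 2.99.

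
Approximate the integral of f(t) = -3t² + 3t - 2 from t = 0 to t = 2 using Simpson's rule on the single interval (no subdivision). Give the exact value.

-6

S = (b−a)/6 · [f(0) + 4f(1) + f(2)] = 0.333333·[(-2) + 4·(-2) + (-8)] = -6.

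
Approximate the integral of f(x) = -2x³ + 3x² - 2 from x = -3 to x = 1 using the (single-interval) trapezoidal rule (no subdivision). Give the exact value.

156

T = (b−a)/2 · [f(-3) + f(1)] = 2·[79 + (-1)] = 156.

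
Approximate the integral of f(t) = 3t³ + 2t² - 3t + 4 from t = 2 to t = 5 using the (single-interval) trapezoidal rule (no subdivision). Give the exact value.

666

T = (b−a)/2 · [f(2) + f(5)] = 1.5·[30 + 414] = 666.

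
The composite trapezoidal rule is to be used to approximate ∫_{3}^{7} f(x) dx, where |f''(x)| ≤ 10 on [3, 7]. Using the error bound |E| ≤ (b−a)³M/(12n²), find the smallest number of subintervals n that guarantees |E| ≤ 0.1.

24

Need 640/(12n²) ≤ 0.1.
n² ≥ 640/(12·0.1) = 533.333 ⇒ n ≥ 23.0940, so the smallest n is 24.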